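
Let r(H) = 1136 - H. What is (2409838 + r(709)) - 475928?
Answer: 1934337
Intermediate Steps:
(2409838 + r(709)) - 475928 = (2409838 + (1136 - 1*709)) - 475928 = (2409838 + (1136 - 709)) - 475928 = (2409838 + 427) - 475928 = 2410265 - 475928 = 1934337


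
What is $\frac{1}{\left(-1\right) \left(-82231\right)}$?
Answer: $\frac{1}{82231} \approx 1.2161 \cdot 10^{-5}$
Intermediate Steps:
$\frac{1}{\left(-1\right) \left(-82231\right)} = \frac{1}{82231}$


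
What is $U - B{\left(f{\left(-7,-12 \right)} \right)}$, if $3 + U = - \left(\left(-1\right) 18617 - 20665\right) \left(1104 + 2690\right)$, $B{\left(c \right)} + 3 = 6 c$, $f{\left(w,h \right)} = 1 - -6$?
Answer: $149035866$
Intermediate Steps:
$f{\left(w,h \right)} = 7$ ($f{\left(w,h \right)} = 1 + 6 = 7$)
$B{\left(c \right)} = -3 + 6 c$
$U = 149035905$ ($U = -3 - \left(\left(-1\right) 18617 - 20665\right) \left(1104 + 2690\right) = -3 - \left(-18617 - 20665\right) 3794 = -3 - \left(-39282\right) 3794 = -3 - -149035908 = -3 + 149035908 = 149035905$)
$U - B{\left(f{\left(-7,-12 \right)} \right)} = 149035905 - \left(-3 + 6 \cdot 7\right) = 149035905 - \left(-3 + 42\right) = 149035905 - 39 = 149035866$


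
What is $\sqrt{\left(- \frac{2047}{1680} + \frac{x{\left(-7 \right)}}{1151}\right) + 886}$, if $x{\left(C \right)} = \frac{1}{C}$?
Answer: $\frac{\sqrt{206768903102265}}{483420} \approx 29.745$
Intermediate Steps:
$\sqrt{\left(- \frac{2047}{1680} + \frac{x{\left(-7 \right)}}{1151}\right) + 886} = \sqrt{\left(- \frac{2047}{1680} + \frac{1}{\left(-7\right) 1151}\right) + 886} = \sqrt{\left(\left(-2047\right) \frac{1}{1680} - \frac{1}{8057}\right) + 886} = \sqrt{\left(- \frac{2047}{1680} - \frac{1}{8057}\right) + 886} = \sqrt{- \frac{2356337}{1933680} + 886} = \sqrt{\frac{1710884143}{1933680}} = \frac{\sqrt{206768903102265}}{483420}$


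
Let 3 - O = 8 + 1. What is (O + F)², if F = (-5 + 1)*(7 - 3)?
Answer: 484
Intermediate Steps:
O = -6 (O = 3 - (8 + 1) = 3 - 1*9 = 3 - 9 = -6)
F = -16 (F = -4*4 = -16)
(O + F)² = (-6 - 16)² = (-22)² = 484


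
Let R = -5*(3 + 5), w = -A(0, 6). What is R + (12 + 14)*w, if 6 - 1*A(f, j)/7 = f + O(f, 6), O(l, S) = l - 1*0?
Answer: -1132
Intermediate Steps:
O(l, S) = l (O(l, S) = l + 0 = l)
A(f, j) = 42 - 14*f (A(f, j) = 42 - 7*(f + f) = 42 - 14*f)
w = -42 (w = -(42 - 14*0) = -(42 + 0) = -1*42 = -42)
R = -40 (R = -5*8 = -40)
R + (12 + 14)*w = -40 + (12 + 14)*(-42) = -40 + 26*(-42) = -40 - 1092 = -1132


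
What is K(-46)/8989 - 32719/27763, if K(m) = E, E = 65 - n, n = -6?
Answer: -292139918/249561607 ≈ -1.1706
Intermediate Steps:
E = 71 (E = 65 - 1*(-6) = 65 + 6 = 71)
K(m) = 71
K(-46)/8989 - 32719/27763 = 71/8989 - 32719/27763 = -292139918/249561607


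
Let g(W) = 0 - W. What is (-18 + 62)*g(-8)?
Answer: 352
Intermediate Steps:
g(W) = -W
(-18 + 62)*g(-8) = (-18 + 62)*(-1*(-8)) = 44*8 = 352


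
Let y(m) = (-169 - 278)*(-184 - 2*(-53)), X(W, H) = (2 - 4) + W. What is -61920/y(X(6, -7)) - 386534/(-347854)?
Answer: -17226977/25915123 ≈ -0.66475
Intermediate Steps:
X(W, H) = -2 + W
y(m) = 34866 (y(m) = -447*(-184 + 106) = -447*(-78) = 34866)
-61920/y(X(6, -7)) - 386534/(-347854) = -61920/34866 - 386534/(-347854) = -61920*1/34866 - 386534*(-1/347854) = -3440/1937 + 193267/173927 = -17226977/25915123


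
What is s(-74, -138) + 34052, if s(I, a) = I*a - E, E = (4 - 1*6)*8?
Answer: 44280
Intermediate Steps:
E = -16 (E = (4 - 6)*8 = -2*8 = -16)
s(I, a) = 16 + I*a (s(I, a) = I*a - 1*(-16) = I*a + 16 = 16 + I*a)
s(-74, -138) + 34052 = (16 - 74*(-138)) + 34052 = (16 + 10212) + 34052 = 10228 + 34052 = 44280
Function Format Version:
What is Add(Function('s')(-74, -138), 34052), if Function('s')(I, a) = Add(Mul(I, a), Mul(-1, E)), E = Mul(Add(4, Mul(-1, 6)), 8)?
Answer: 44280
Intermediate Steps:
E = -16 (E = Mul(Add(4, -6), 8) = Mul(-2, 8) = -16)
Function('s')(I, a) = Add(16, Mul(I, a)) (Function('s')(I, a) = Add(Mul(I, a), Mul(-1, -16)) = Add(Mul(I, a), 16) = Add(16, Mul(I, a)))
Add(Function('s')(-74, -138), 34052) = Add(Add(16, Mul(-74, -138)), 34052) = Add(Add(16, 10212), 34052) = Add(10228, 34052) = 44280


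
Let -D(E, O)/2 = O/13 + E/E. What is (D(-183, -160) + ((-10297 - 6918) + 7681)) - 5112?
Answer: -190104/13 ≈ -14623.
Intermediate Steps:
D(E, O) = -2 - 2*O/13 (D(E, O) = -2*(O/13 + E/E) = -2*(O*(1/13) + 1) = -2*(O/13 + 1) = -2*(1 + O/13) = -2 - 2*O/13)
(D(-183, -160) + ((-10297 - 6918) + 7681)) - 5112 = ((-2 - 2/13*(-160)) + ((-10297 - 6918) + 7681)) - 5112 = ((-2 + 320/13) + (-17215 + 7681)) - 5112 = (294/13 - 9534) - 5112 = -123648/13 - 5112 = -190104/13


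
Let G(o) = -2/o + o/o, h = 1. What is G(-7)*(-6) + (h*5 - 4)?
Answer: -47/7 ≈ -6.7143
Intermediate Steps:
G(o) = 1 - 2/o (G(o) = -2/o + 1 = 1 - 2/o)
G(-7)*(-6) + (h*5 - 4) = ((-2 - 7)/(-7))*(-6) + (1*5 - 4) = -1/7*(-9)*(-6) + (5 - 4) = (9/7)*(-6) + 1 = -54/7 + 1 = -47/7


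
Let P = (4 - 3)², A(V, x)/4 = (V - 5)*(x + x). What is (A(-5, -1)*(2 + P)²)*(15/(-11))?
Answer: -10800/11 ≈ -981.82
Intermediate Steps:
A(V, x) = 8*x*(-5 + V) (A(V, x) = 4*((V - 5)*(x + x)) = 4*((-5 + V)*(2*x)) = 4*(2*x*(-5 + V)) = 8*x*(-5 + V))
P = 1 (P = 1² = 1)
(A(-5, -1)*(2 + P)²)*(15/(-11)) = ((8*(-1)*(-5 - 5))*(2 + 1)²)*(15/(-11)) = ((8*(-1)*(-10))*3²)*(15*(-1/11)) = (80*9)*(-15/11) = 720*(-15/11) = -10800/11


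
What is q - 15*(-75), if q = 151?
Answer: 1276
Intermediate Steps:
q - 15*(-75) = 151 - 15*(-75) = 151 + 1125 = 1276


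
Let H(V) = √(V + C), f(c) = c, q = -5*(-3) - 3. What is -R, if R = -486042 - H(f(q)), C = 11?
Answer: 486042 + √23 ≈ 4.8605e+5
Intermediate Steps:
q = 12 (q = 15 - 3 = 12)
H(V) = √(11 + V) (H(V) = √(V + 11) = √(11 + V))
R = -486042 - √23 (R = -486042 - √(11 + 12) = -486042 - √23 ≈ -4.8605e+5)
-R = -(-486042 - √23) = 486042 + √23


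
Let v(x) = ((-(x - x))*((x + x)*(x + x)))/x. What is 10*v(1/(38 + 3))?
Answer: 0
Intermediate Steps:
v(x) = 0 (v(x) = ((-1*0)*((2*x)*(2*x)))/x = (0*(4*x²))/x = 0/x = 0)
10*v(1/(38 + 3)) = 10*0 = 0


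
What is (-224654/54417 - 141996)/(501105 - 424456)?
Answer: -7727220986/4171008633 ≈ -1.8526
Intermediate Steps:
(-224654/54417 - 141996)/(501105 - 424456) = (-224654*1/54417 - 141996)/76649 = (-224654/54417 - 141996)*(1/76649) = -7727220986/54417*1/76649 = -7727220986/4171008633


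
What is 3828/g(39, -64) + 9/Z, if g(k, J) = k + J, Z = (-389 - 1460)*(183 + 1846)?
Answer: -14361205413/93790525 ≈ -153.12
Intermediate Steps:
Z = -3751621 (Z = -1849*2029 = -3751621)
g(k, J) = J + k
3828/g(39, -64) + 9/Z = 3828/(-64 + 39) + 9/(-3751621) = 3828/(-25) + 9*(-1/3751621) = 3828*(-1/25) - 9/3751621 = -3828/25 - 9/3751621 = -14361205413/93790525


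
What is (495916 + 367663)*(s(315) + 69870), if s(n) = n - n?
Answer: 60338264730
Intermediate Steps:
s(n) = 0
(495916 + 367663)*(s(315) + 69870) = (495916 + 367663)*(0 + 69870) = 863579*69870 = 60338264730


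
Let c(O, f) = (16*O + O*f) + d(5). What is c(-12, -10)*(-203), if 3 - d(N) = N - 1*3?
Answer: 14413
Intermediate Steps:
d(N) = 6 - N (d(N) = 3 - (N - 1*3) = 3 - (N - 3) = 3 - (-3 + N) = 3 + (3 - N) = 6 - N)
c(O, f) = 1 + 16*O + O*f (c(O, f) = (16*O + O*f) + (6 - 1*5) = (16*O + O*f) + (6 - 5) = (16*O + O*f) + 1 = 1 + 16*O + O*f)
c(-12, -10)*(-203) = (1 + 16*(-12) - 12*(-10))*(-203) = (1 - 192 + 120)*(-203) = -71*(-203) = 14413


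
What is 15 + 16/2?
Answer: 23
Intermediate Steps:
15 + 16/2 = 15 + (1/2)*16 = 15 + 8 = 23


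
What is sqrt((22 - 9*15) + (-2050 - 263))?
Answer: I*sqrt(2426) ≈ 49.254*I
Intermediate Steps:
sqrt((22 - 9*15) + (-2050 - 263)) = sqrt((22 - 135) - 2313) = sqrt(-113 - 2313) = sqrt(-2426) = I*sqrt(2426)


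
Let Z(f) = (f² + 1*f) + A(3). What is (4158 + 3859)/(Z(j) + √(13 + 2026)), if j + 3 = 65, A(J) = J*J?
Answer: 31386555/15325186 - 8017*√2039/15325186 ≈ 2.0244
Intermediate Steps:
A(J) = J²
j = 62 (j = -3 + 65 = 62)
Z(f) = 9 + f + f² (Z(f) = (f² + 1*f) + 3² = (f² + f) + 9 = (f + f²) + 9 = 9 + f + f²)
(4158 + 3859)/(Z(j) + √(13 + 2026)) = (4158 + 3859)/((9 + 62 + 62²) + √(13 + 2026)) = 8017/((9 + 62 + 3844) + √2039) = 8017/(3915 + √2039)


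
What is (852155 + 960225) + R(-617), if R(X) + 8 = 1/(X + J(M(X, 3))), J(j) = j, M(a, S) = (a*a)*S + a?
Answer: 2067613785877/1140833 ≈ 1.8124e+6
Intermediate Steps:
M(a, S) = a + S*a**2 (M(a, S) = a**2*S + a = S*a**2 + a = a + S*a**2)
R(X) = -8 + 1/(X + X*(1 + 3*X))
(852155 + 960225) + R(-617) = (852155 + 960225) + (1 - 24*(-617)**2 - 16*(-617))/((-617)*(2 + 3*(-617))) = 1812380 - (1 - 24*380689 + 9872)/(617*(2 - 1851)) = 1812380 - 1/617*(1 - 9136536 + 9872)/(-1849) = 1812380 - 1/617*(-1/1849)*(-9126663) = 1812380 - 9126663/1140833 = 2067613785877/1140833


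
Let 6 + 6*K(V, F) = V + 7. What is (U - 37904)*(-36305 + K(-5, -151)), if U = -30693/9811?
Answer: 40506976965529/29433 ≈ 1.3762e+9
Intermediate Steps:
K(V, F) = 1/6 + V/6 (K(V, F) = -1 + (V + 7)/6 = -1 + (7 + V)/6 = -1 + (7/6 + V/6) = 1/6 + V/6)
U = -30693/9811 (U = -30693*1/9811 = -30693/9811 ≈ -3.1284)
(U - 37904)*(-36305 + K(-5, -151)) = (-30693/9811 - 37904)*(-36305 + (1/6 + (1/6)*(-5))) = -371906837*(-36305 + (1/6 - 5/6))/9811 = -371906837*(-36305 - 2/3)/9811 = -371906837/9811*(-108917/3) = 40506976965529/29433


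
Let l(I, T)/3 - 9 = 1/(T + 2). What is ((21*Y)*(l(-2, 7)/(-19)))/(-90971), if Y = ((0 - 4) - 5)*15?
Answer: -77490/1728449 ≈ -0.044832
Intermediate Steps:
Y = -135 (Y = (-4 - 5)*15 = -9*15 = -135)
l(I, T) = 27 + 3/(2 + T) (l(I, T) = 27 + 3/(T + 2) = 27 + 3/(2 + T))
((21*Y)*(l(-2, 7)/(-19)))/(-90971) = ((21*(-135))*((3*(19 + 9*7)/(2 + 7))/(-19)))/(-90971) = -2835*3*(19 + 63)/9*(-1)/19*(-1/90971) = -2835*3*(⅑)*82*(-1)/19*(-1/90971) = -77490*(-1)/19*(-1/90971) = -2835*(-82/57)*(-1/90971) = (77490/19)*(-1/90971) = -77490/1728449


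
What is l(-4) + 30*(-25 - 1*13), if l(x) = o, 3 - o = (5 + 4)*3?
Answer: -1164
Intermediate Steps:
o = -24 (o = 3 - (5 + 4)*3 = 3 - 9*3 = 3 - 1*27 = 3 - 27 = -24)
l(x) = -24
l(-4) + 30*(-25 - 1*13) = -24 + 30*(-25 - 1*13) = -24 + 30*(-25 - 13) = -24 + 30*(-38) = -24 - 1140 = -1164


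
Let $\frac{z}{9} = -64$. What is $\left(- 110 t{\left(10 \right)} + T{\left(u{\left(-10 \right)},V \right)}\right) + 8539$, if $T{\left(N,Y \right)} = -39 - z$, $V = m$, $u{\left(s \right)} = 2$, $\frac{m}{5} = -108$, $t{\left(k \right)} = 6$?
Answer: $8416$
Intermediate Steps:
$z = -576$ ($z = 9 \left(-64\right) = -576$)
$m = -540$ ($m = 5 \left(-108\right) = -540$)
$V = -540$
$T{\left(N,Y \right)} = 537$ ($T{\left(N,Y \right)} = -39 - -576 = -39 + 576 = 537$)
$\left(- 110 t{\left(10 \right)} + T{\left(u{\left(-10 \right)},V \right)}\right) + 8539 = \left(\left(-110\right) 6 + 537\right) + 8539 = \left(-660 + 537\right) + 8539 = -123 + 8539 = 8416$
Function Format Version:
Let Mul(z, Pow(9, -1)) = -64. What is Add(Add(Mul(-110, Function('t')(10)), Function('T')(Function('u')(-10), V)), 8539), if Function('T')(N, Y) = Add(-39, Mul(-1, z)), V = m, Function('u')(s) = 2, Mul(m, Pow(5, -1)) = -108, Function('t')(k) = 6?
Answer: 8416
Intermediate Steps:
z = -576 (z = Mul(9, -64) = -576)
m = -540 (m = Mul(5, -108) = -540)
V = -540
Function('T')(N, Y) = 537 (Function('T')(N, Y) = Add(-39, Mul(-1, -576)) = Add(-39, 576) = 537)
Add(Add(Mul(-110, Function('t')(10)), Function('T')(Function('u')(-10), V)), 8539) = Add(Add(Mul(-110, 6), 537), 8539) = Add(Add(-660, 537), 8539) = Add(-123, 8539) = 8416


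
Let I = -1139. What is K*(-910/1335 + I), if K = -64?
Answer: 19474880/267 ≈ 72940.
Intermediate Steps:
K*(-910/1335 + I) = -64*(-910/1335 - 1139) = -64*(-910*1/1335 - 1139) = -64*(-182/267 - 1139) = -64*(-304295/267) = 19474880/267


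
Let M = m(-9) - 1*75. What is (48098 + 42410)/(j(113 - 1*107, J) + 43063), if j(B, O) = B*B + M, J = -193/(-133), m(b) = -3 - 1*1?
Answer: 22627/10755 ≈ 2.1039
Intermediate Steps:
m(b) = -4 (m(b) = -3 - 1 = -4)
M = -79 (M = -4 - 1*75 = -4 - 75 = -79)
J = 193/133 (J = -193*(-1/133) = 193/133 ≈ 1.4511)
j(B, O) = -79 + B² (j(B, O) = B*B - 79 = B² - 79 = -79 + B²)
(48098 + 42410)/(j(113 - 1*107, J) + 43063) = (48098 + 42410)/((-79 + (113 - 1*107)²) + 43063) = 90508/((-79 + (113 - 107)²) + 43063) = 90508/((-79 + 6²) + 43063) = 90508/((-79 + 36) + 43063) = 90508/(-43 + 43063) = 90508/43020 = 90508*(1/43020) = 22627/10755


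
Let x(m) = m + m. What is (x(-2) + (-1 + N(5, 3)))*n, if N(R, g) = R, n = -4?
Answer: 0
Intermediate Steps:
x(m) = 2*m
(x(-2) + (-1 + N(5, 3)))*n = (2*(-2) + (-1 + 5))*(-4) = (-4 + 4)*(-4) = 0*(-4) = 0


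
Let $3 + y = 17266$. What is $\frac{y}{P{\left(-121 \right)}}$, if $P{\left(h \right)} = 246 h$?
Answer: $- \frac{17263}{29766} \approx -0.57996$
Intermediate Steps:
$y = 17263$ ($y = -3 + 17266 = 17263$)
$\frac{y}{P{\left(-121 \right)}} = \frac{17263}{246 \left(-121\right)} = \frac{17263}{-29766} = 17263 \left(- \frac{1}{29766}\right) = - \frac{17263}{29766}$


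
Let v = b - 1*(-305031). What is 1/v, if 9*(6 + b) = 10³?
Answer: 9/2746225 ≈ 3.2772e-6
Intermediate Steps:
b = 946/9 (b = -6 + (⅑)*10³ = -6 + (⅑)*1000 = -6 + 1000/9 = 946/9 ≈ 105.11)
v = 2746225/9 (v = 946/9 - 1*(-305031) = 946/9 + 305031 = 2746225/9 ≈ 3.0514e+5)
1/v = 1/(2746225/9) = 9/2746225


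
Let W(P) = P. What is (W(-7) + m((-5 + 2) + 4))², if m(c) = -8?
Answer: 225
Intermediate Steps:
(W(-7) + m((-5 + 2) + 4))² = (-7 - 8)² = (-15)² = 225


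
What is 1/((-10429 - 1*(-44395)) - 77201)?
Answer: -1/43235 ≈ -2.3129e-5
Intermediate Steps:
1/((-10429 - 1*(-44395)) - 77201) = 1/((-10429 + 44395) - 77201) = 1/(33966 - 77201) = 1/(-43235) = -1/43235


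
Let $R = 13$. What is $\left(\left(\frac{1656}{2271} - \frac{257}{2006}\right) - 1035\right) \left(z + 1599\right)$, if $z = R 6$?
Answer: $- \frac{2634195053139}{1518542} \approx -1.7347 \cdot 10^{6}$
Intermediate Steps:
$z = 78$ ($z = 13 \cdot 6 = 78$)
$\left(\left(\frac{1656}{2271} - \frac{257}{2006}\right) - 1035\right) \left(z + 1599\right) = \left(\left(\frac{1656}{2271} - \frac{257}{2006}\right) - 1035\right) \left(78 + 1599\right) = \left(\left(1656 \cdot \frac{1}{2271} - \frac{257}{2006}\right) - 1035\right) 1677 = \left(\left(\frac{552}{757} - \frac{257}{2006}\right) - 1035\right) 1677 = \left(\frac{912763}{1518542} - 1035\right) 1677 = \left(- \frac{1570778207}{1518542}\right) 1677 = - \frac{2634195053139}{1518542}$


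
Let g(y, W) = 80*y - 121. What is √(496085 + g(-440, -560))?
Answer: 6*√12799 ≈ 678.80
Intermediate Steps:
g(y, W) = -121 + 80*y
√(496085 + g(-440, -560)) = √(496085 + (-121 + 80*(-440))) = √(496085 + (-121 - 35200)) = √(496085 - 35321) = √460764 = 6*√12799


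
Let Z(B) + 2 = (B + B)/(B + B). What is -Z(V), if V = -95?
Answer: 1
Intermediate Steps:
Z(B) = -1 (Z(B) = -2 + (B + B)/(B + B) = -2 + (2*B)/((2*B)) = -2 + (2*B)*(1/(2*B)) = -2 + 1 = -1)
-Z(V) = -1*(-1) = 1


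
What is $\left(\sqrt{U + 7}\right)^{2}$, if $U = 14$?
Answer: $21$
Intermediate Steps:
$\left(\sqrt{U + 7}\right)^{2} = \left(\sqrt{14 + 7}\right)^{2} = \left(\sqrt{21}\right)^{2} = 21$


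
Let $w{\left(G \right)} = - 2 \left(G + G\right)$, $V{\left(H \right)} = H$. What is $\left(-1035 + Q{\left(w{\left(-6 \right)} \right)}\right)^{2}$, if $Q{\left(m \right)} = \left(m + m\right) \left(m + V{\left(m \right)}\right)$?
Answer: $1610361$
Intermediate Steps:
$w{\left(G \right)} = - 4 G$ ($w{\left(G \right)} = - 2 \cdot 2 G = - 4 G$)
$Q{\left(m \right)} = 4 m^{2}$ ($Q{\left(m \right)} = \left(m + m\right) \left(m + m\right) = 2 m 2 m = 4 m^{2}$)
$\left(-1035 + Q{\left(w{\left(-6 \right)} \right)}\right)^{2} = \left(-1035 + 4 \left(\left(-4\right) \left(-6\right)\right)^{2}\right)^{2} = \left(-1035 + 4 \cdot 24^{2}\right)^{2} = \left(-1035 + 4 \cdot 576\right)^{2} = \left(-1035 + 2304\right)^{2} = 1269^{2} = 1610361$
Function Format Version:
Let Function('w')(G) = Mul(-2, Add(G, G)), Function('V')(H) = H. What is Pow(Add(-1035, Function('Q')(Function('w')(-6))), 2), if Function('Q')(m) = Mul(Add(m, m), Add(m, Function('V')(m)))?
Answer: 1610361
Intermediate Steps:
Function('w')(G) = Mul(-4, G) (Function('w')(G) = Mul(-2, Mul(2, G)) = Mul(-4, G))
Function('Q')(m) = Mul(4, Pow(m, 2)) (Function('Q')(m) = Mul(Add(m, m), Add(m, m)) = Mul(Mul(2, m), Mul(2, m)) = Mul(4, Pow(m, 2)))
Pow(Add(-1035, Function('Q')(Function('w')(-6))), 2) = Pow(Add(-1035, Mul(4, Pow(Mul(-4, -6), 2))), 2) = Pow(Add(-1035, Mul(4, Pow(24, 2))), 2) = Pow(Add(-1035, Mul(4, 576)), 2) = Pow(Add(-1035, 2304), 2) = Pow(1269, 2) = 1610361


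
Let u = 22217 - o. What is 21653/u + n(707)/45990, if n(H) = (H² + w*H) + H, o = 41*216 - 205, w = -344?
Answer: 106833439/14854770 ≈ 7.1919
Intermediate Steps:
o = 8651 (o = 8856 - 205 = 8651)
n(H) = H² - 343*H (n(H) = (H² - 344*H) + H = H² - 343*H)
u = 13566 (u = 22217 - 1*8651 = 22217 - 8651 = 13566)
21653/u + n(707)/45990 = 21653/13566 + (707*(-343 + 707))/45990 = 21653*(1/13566) + (707*364)*(1/45990) = 21653/13566 + 257348*(1/45990) = 21653/13566 + 18382/3285 = 106833439/14854770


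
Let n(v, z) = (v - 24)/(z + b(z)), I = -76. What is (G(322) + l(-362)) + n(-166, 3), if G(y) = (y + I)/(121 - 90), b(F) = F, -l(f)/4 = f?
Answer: 132457/93 ≈ 1424.3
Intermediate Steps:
l(f) = -4*f
n(v, z) = (-24 + v)/(2*z) (n(v, z) = (v - 24)/(z + z) = (-24 + v)/((2*z)) = (-24 + v)*(1/(2*z)) = (-24 + v)/(2*z))
G(y) = -76/31 + y/31 (G(y) = (y - 76)/(121 - 90) = (-76 + y)/31 = (-76 + y)*(1/31) = -76/31 + y/31)
(G(322) + l(-362)) + n(-166, 3) = ((-76/31 + (1/31)*322) - 4*(-362)) + (½)*(-24 - 166)/3 = ((-76/31 + 322/31) + 1448) + (½)*(⅓)*(-190) = (246/31 + 1448) - 95/3 = 45134/31 - 95/3 = 132457/93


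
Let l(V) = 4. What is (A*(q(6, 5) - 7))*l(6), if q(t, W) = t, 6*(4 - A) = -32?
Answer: -112/3 ≈ -37.333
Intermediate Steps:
A = 28/3 (A = 4 - ⅙*(-32) = 4 + 16/3 = 28/3 ≈ 9.3333)
(A*(q(6, 5) - 7))*l(6) = (28*(6 - 7)/3)*4 = ((28/3)*(-1))*4 = -28/3*4 = -112/3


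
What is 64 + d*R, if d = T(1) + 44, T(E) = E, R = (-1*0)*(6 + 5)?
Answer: 64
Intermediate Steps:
R = 0 (R = 0*11 = 0)
d = 45 (d = 1 + 44 = 45)
64 + d*R = 64 + 45*0 = 64 + 0 = 64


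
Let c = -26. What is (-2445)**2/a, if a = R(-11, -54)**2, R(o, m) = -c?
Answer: 5978025/676 ≈ 8843.2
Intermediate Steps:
R(o, m) = 26 (R(o, m) = -1*(-26) = 26)
a = 676 (a = 26**2 = 676)
(-2445)**2/a = (-2445)**2/676 = 5978025*(1/676) = 5978025/676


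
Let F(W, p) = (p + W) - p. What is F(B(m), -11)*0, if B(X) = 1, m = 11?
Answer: 0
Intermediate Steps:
F(W, p) = W (F(W, p) = (W + p) - p = W)
F(B(m), -11)*0 = 1*0 = 0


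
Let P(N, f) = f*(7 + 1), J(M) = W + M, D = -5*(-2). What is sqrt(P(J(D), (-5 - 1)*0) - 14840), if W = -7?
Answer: 2*I*sqrt(3710) ≈ 121.82*I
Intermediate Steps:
D = 10
J(M) = -7 + M
P(N, f) = 8*f (P(N, f) = f*8 = 8*f)
sqrt(P(J(D), (-5 - 1)*0) - 14840) = sqrt(8*((-5 - 1)*0) - 14840) = sqrt(8*(-6*0) - 14840) = sqrt(8*0 - 14840) = sqrt(0 - 14840) = sqrt(-14840) = 2*I*sqrt(3710)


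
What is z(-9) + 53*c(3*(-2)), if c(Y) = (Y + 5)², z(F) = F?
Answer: 44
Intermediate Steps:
c(Y) = (5 + Y)²
z(-9) + 53*c(3*(-2)) = -9 + 53*(5 + 3*(-2))² = -9 + 53*(5 - 6)² = -9 + 53*(-1)² = -9 + 53*1 = -9 + 53 = 44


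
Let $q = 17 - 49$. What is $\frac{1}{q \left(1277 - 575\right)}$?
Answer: $- \frac{1}{22464} \approx -4.4516 \cdot 10^{-5}$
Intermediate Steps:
$q = -32$ ($q = 17 - 49 = -32$)
$\frac{1}{q \left(1277 - 575\right)} = \frac{1}{\left(-32\right) \left(1277 - 575\right)} = \frac{1}{\left(-32\right) 702} = \frac{1}{-22464} = - \frac{1}{22464}$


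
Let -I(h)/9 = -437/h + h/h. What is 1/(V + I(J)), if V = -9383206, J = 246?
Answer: -82/769422319 ≈ -1.0657e-7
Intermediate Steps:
I(h) = -9 + 3933/h (I(h) = -9*(-437/h + h/h) = -9*(-437/h + 1) = -9*(1 - 437/h) = -9 + 3933/h)
1/(V + I(J)) = 1/(-9383206 + (-9 + 3933/246)) = 1/(-9383206 + (-9 + 3933*(1/246))) = 1/(-9383206 + (-9 + 1311/82)) = 1/(-9383206 + 573/82) = 1/(-769422319/82) = -82/769422319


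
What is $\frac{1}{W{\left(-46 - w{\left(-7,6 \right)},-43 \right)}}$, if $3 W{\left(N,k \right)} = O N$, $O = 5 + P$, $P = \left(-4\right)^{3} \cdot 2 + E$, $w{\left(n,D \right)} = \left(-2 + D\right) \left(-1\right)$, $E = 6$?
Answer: $\frac{1}{1638} \approx 0.0006105$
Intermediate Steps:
$w{\left(n,D \right)} = 2 - D$
$P = -122$ ($P = \left(-4\right)^{3} \cdot 2 + 6 = \left(-64\right) 2 + 6 = -128 + 6 = -122$)
$O = -117$ ($O = 5 - 122 = -117$)
$W{\left(N,k \right)} = - 39 N$ ($W{\left(N,k \right)} = \frac{\left(-117\right) N}{3} = - 39 N$)
$\frac{1}{W{\left(-46 - w{\left(-7,6 \right)},-43 \right)}} = \frac{1}{\left(-39\right) \left(-46 - \left(2 - 6\right)\right)} = \frac{1}{\left(-39\right) \left(-46 - -4\right)} = \frac{1}{\left(-39\right) \left(-46 + 4\right)} = \frac{1}{\left(-39\right) \left(-42\right)} = \frac{1}{1638}$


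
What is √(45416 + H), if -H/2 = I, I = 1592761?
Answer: I*√3140106 ≈ 1772.0*I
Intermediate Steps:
H = -3185522 (H = -2*1592761 = -3185522)
√(45416 + H) = √(45416 - 3185522) = √(-3140106) = I*√3140106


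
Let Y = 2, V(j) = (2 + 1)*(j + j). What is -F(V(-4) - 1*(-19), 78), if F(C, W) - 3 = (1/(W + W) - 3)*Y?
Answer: 233/78 ≈ 2.9872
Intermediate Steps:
V(j) = 6*j (V(j) = 3*(2*j) = 6*j)
F(C, W) = -3 + 1/W (F(C, W) = 3 + (1/(W + W) - 3)*2 = 3 + (1/(2*W) - 3)*2 = 3 + (-3 + 1/(2*W))*2 = 3 + (-6 + 1/W) = -3 + 1/W)
-F(V(-4) - 1*(-19), 78) = -(-3 + 1/78) = -1*(-233/78) = 233/78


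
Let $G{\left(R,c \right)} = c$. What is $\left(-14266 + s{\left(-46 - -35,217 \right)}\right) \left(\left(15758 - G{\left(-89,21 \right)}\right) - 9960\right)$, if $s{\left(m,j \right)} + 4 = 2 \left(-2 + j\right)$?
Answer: $-79953680$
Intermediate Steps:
$s{\left(m,j \right)} = -8 + 2 j$ ($s{\left(m,j \right)} = -4 + 2 \left(-2 + j\right) = -4 + \left(-4 + 2 j\right) = -8 + 2 j$)
$\left(-14266 + s{\left(-46 - -35,217 \right)}\right) \left(\left(15758 - G{\left(-89,21 \right)}\right) - 9960\right) = \left(-14266 + \left(-8 + 2 \cdot 217\right)\right) \left(\left(15758 - 21\right) - 9960\right) = \left(-14266 + \left(-8 + 434\right)\right) \left(\left(15758 - 21\right) - 9960\right) = \left(-14266 + 426\right) \left(15737 - 9960\right) = \left(-13840\right) 5777 = -79953680$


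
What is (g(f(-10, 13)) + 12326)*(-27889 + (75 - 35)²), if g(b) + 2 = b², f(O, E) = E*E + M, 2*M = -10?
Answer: -1031054580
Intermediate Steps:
M = -5 (M = (½)*(-10) = -5)
f(O, E) = -5 + E² (f(O, E) = E*E - 5 = E² - 5 = -5 + E²)
g(b) = -2 + b²
(g(f(-10, 13)) + 12326)*(-27889 + (75 - 35)²) = ((-2 + (-5 + 13²)²) + 12326)*(-27889 + (75 - 35)²) = ((-2 + (-5 + 169)²) + 12326)*(-27889 + 40²) = ((-2 + 164²) + 12326)*(-27889 + 1600) = ((-2 + 26896) + 12326)*(-26289) = (26894 + 12326)*(-26289) = 39220*(-26289) = -1031054580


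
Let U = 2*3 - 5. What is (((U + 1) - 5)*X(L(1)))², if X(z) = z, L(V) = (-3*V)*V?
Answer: 81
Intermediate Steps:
L(V) = -3*V²
U = 1 (U = 6 - 5 = 1)
(((U + 1) - 5)*X(L(1)))² = (((1 + 1) - 5)*(-3*1²))² = ((2 - 5)*(-3*1))² = (-3*(-3))² = 9² = 81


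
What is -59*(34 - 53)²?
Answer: -21299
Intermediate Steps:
-59*(34 - 53)² = -59*(-19)² = -59*361 = -21299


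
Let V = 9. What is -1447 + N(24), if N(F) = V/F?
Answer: -11573/8 ≈ -1446.6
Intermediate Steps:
N(F) = 9/F
-1447 + N(24) = -1447 + 9/24 = -1447 + 9*(1/24) = -1447 + 3/8 = -11573/8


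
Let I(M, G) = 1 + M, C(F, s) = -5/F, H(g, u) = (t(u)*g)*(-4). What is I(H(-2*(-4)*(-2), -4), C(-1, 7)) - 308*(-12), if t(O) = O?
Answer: 3441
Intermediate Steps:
H(g, u) = -4*g*u (H(g, u) = (u*g)*(-4) = (g*u)*(-4) = -4*g*u)
I(H(-2*(-4)*(-2), -4), C(-1, 7)) - 308*(-12) = (1 - 4*-2*(-4)*(-2)*(-4)) - 308*(-12) = (1 - 4*8*(-2)*(-4)) + 3696 = (1 - 4*(-16)*(-4)) + 3696 = (1 - 256) + 3696 = -255 + 3696 = 3441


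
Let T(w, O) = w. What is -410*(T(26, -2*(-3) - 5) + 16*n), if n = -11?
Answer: 61500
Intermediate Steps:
-410*(T(26, -2*(-3) - 5) + 16*n) = -410*(26 + 16*(-11)) = -410*(26 - 176) = -410*(-150) = 61500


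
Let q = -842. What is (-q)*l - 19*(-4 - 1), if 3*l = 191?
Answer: 161107/3 ≈ 53702.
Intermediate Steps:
l = 191/3 (l = (1/3)*191 = 191/3 ≈ 63.667)
(-q)*l - 19*(-4 - 1) = -1*(-842)*(191/3) - 19*(-4 - 1) = 842*(191/3) - 19*(-5) = 160822/3 + 95 = 161107/3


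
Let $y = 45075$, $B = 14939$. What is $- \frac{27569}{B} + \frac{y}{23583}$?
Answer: $\frac{7738566}{117435479} \approx 0.065896$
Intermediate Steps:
$- \frac{27569}{B} + \frac{y}{23583} = - \frac{27569}{14939} + \frac{45075}{23583} = \left(-27569\right) \frac{1}{14939} + 45075 \cdot \frac{1}{23583} = - \frac{27569}{14939} + \frac{15025}{7861} = \frac{7738566}{117435479}$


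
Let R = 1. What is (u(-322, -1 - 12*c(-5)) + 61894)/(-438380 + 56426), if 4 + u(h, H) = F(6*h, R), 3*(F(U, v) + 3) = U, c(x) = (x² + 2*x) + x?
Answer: -61243/381954 ≈ -0.16034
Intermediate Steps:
c(x) = x² + 3*x
F(U, v) = -3 + U/3
u(h, H) = -7 + 2*h (u(h, H) = -4 + (-3 + (6*h)/3) = -4 + (-3 + 2*h) = -7 + 2*h)
(u(-322, -1 - 12*c(-5)) + 61894)/(-438380 + 56426) = ((-7 + 2*(-322)) + 61894)/(-438380 + 56426) = ((-7 - 644) + 61894)/(-381954) = (-651 + 61894)*(-1/381954) = 61243*(-1/381954) = -61243/381954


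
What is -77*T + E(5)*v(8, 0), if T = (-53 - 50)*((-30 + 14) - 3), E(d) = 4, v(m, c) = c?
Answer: -150689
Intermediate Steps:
T = 1957 (T = -103*(-16 - 3) = -103*(-19) = 1957)
-77*T + E(5)*v(8, 0) = -77*1957 + 4*0 = -150689 + 0 = -150689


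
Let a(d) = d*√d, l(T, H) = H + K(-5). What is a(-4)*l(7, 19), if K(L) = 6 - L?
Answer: -240*I ≈ -240.0*I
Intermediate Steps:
l(T, H) = 11 + H (l(T, H) = H + (6 - 1*(-5)) = H + (6 + 5) = H + 11 = 11 + H)
a(d) = d^(3/2)
a(-4)*l(7, 19) = (-4)^(3/2)*(11 + 19) = -8*I*30 = -240*I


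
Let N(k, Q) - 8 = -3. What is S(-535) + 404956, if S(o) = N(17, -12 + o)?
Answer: 404961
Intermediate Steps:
N(k, Q) = 5 (N(k, Q) = 8 - 3 = 5)
S(o) = 5
S(-535) + 404956 = 5 + 404956 = 404961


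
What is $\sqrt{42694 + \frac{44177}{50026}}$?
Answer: $\frac{\sqrt{106848243259746}}{50026} \approx 206.63$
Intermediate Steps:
$\sqrt{42694 + \frac{44177}{50026}} = \sqrt{\frac{2135854221}{50026}} = \frac{\sqrt{106848243259746}}{50026}$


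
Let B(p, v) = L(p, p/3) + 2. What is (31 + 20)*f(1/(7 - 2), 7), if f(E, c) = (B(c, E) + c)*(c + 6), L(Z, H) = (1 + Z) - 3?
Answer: 9282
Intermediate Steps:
L(Z, H) = -2 + Z
B(p, v) = p (B(p, v) = (-2 + p) + 2 = p)
f(E, c) = 2*c*(6 + c) (f(E, c) = (c + c)*(c + 6) = (2*c)*(6 + c) = 2*c*(6 + c))
(31 + 20)*f(1/(7 - 2), 7) = (31 + 20)*(2*7*(6 + 7)) = 51*(2*7*13) = 51*182 = 9282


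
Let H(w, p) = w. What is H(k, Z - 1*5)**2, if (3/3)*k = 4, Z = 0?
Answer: 16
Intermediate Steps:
k = 4
H(k, Z - 1*5)**2 = 4**2 = 16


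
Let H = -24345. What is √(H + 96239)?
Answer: √71894 ≈ 268.13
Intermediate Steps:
√(H + 96239) = √(-24345 + 96239) = √71894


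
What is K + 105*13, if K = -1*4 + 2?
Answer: 1363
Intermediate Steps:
K = -2 (K = -4 + 2 = -2)
K + 105*13 = -2 + 105*13 = -2 + 1365 = 1363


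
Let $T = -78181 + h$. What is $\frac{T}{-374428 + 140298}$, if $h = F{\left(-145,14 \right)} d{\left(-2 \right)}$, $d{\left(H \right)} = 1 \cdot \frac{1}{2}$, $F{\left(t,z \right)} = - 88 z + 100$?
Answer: $\frac{78747}{234130} \approx 0.33634$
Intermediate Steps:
$F{\left(t,z \right)} = 100 - 88 z$
$d{\left(H \right)} = \frac{1}{2}$ ($d{\left(H \right)} = 1 \cdot \frac{1}{2} = \frac{1}{2}$)
$h = -566$ ($h = \left(100 - 1232\right) \frac{1}{2} = \left(-1132\right) \frac{1}{2} = -566$)
$T = -78747$ ($T = -78181 - 566 = -78747$)
$\frac{T}{-374428 + 140298} = - \frac{78747}{-374428 + 140298} = - \frac{78747}{-234130} = \left(-78747\right) \left(- \frac{1}{234130}\right) = \frac{78747}{234130}$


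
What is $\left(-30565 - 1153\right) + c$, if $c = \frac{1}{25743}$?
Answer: $- \frac{816516473}{25743} \approx -31718.0$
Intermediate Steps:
$c = \frac{1}{25743} \approx 3.8846 \cdot 10^{-5}$
$\left(-30565 - 1153\right) + c = \left(-30565 - 1153\right) + \frac{1}{25743} = -31718 + \frac{1}{25743} = - \frac{816516473}{25743}$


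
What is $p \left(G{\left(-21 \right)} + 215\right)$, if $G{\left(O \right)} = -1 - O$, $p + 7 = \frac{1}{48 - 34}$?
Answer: $- \frac{22795}{14} \approx -1628.2$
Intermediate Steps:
$p = - \frac{97}{14}$ ($p = -7 + \frac{1}{48 - 34} = -7 + \frac{1}{14} = - \frac{97}{14} \approx -6.9286$)
$p \left(G{\left(-21 \right)} + 215\right) = - \frac{97 \left(\left(-1 - -21\right) + 215\right)}{14} = - \frac{97 \left(\left(-1 + 21\right) + 215\right)}{14} = - \frac{97 \left(20 + 215\right)}{14} = \left(- \frac{97}{14}\right) 235 = - \frac{22795}{14}$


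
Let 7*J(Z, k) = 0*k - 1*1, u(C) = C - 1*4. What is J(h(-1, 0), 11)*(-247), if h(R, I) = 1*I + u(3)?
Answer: 247/7 ≈ 35.286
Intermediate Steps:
u(C) = -4 + C (u(C) = C - 4 = -4 + C)
h(R, I) = -1 + I (h(R, I) = 1*I + (-4 + 3) = I - 1 = -1 + I)
J(Z, k) = -1/7 (J(Z, k) = (0*k - 1*1)/7 = (0 - 1)/7 = (1/7)*(-1) = -1/7)
J(h(-1, 0), 11)*(-247) = -1/7*(-247) = 247/7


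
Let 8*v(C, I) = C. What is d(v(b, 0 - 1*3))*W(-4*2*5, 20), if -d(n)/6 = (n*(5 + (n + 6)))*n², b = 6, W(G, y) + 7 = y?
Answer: -49491/128 ≈ -386.65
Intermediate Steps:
W(G, y) = -7 + y
v(C, I) = C/8
d(n) = -6*n³*(11 + n) (d(n) = -6*n*(5 + (n + 6))*n² = -6*n*(5 + (6 + n))*n² = -6*n*(11 + n)*n² = -6*n³*(11 + n))
d(v(b, 0 - 1*3))*W(-4*2*5, 20) = (6*((⅛)*6)³*(-11 - 6/8))*(-7 + 20) = (6*(¾)³*(-11 - 1*¾))*13 = (6*(27/64)*(-11 - ¾))*13 = (6*(27/64)*(-47/4))*13 = -3807/128*13 = -49491/128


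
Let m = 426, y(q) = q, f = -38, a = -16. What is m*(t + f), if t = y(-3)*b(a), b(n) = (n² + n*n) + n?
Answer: -650076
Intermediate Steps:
b(n) = n + 2*n² (b(n) = (n² + n²) + n = 2*n² + n = n + 2*n²)
t = -1488 (t = -(-48)*(1 + 2*(-16)) = -(-48)*(1 - 32) = -(-48)*(-31) = -3*496 = -1488)
m*(t + f) = 426*(-1488 - 38) = 426*(-1526) = -650076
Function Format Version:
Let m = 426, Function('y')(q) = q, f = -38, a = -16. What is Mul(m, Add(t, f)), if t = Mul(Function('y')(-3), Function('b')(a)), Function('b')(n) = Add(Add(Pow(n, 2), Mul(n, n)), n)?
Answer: -650076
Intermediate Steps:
Function('b')(n) = Add(n, Mul(2, Pow(n, 2))) (Function('b')(n) = Add(Add(Pow(n, 2), Pow(n, 2)), n) = Add(Mul(2, Pow(n, 2)), n) = Add(n, Mul(2, Pow(n, 2))))
t = -1488 (t = Mul(-3, Mul(-16, Add(1, Mul(2, -16)))) = Mul(-3, Mul(-16, Add(1, -32))) = Mul(-3, Mul(-16, -31)) = Mul(-3, 496) = -1488)
Mul(m, Add(t, f)) = Mul(426, Add(-1488, -38)) = Mul(426, -1526) = -650076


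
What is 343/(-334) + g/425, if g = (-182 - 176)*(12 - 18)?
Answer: 571657/141950 ≈ 4.0272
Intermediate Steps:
g = 2148 (g = -358*(-6) = 2148)
343/(-334) + g/425 = 343/(-334) + 2148/425 = 343*(-1/334) + 2148*(1/425) = -343/334 + 2148/425 = 571657/141950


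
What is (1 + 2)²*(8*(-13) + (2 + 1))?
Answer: -909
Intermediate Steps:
(1 + 2)²*(8*(-13) + (2 + 1)) = 3²*(-104 + 3) = 9*(-101) = -909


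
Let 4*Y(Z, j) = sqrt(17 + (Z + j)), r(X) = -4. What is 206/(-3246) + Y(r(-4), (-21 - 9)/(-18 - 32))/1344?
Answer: -103/1623 + sqrt(85)/13440 ≈ -0.062777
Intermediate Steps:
Y(Z, j) = sqrt(17 + Z + j)/4 (Y(Z, j) = sqrt(17 + (Z + j))/4 = sqrt(17 + Z + j)/4)
206/(-3246) + Y(r(-4), (-21 - 9)/(-18 - 32))/1344 = 206/(-3246) + (sqrt(17 - 4 + (-21 - 9)/(-18 - 32))/4)/1344 = 206*(-1/3246) + (sqrt(17 - 4 - 30/(-50))/4)*(1/1344) = -103/1623 + (sqrt(17 - 4 - 30*(-1/50))/4)*(1/1344) = -103/1623 + (sqrt(17 - 4 + 3/5)/4)*(1/1344) = -103/1623 + (sqrt(68/5)/4)*(1/1344) = -103/1623 + ((2*sqrt(85)/5)/4)*(1/1344) = -103/1623 + (sqrt(85)/10)*(1/1344) = -103/1623 + sqrt(85)/13440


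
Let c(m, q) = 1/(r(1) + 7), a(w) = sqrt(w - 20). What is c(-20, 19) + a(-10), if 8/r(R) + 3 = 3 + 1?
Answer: 1/15 + I*sqrt(30) ≈ 0.066667 + 5.4772*I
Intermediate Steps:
r(R) = 8 (r(R) = 8/(-3 + (3 + 1)) = 8/(-3 + 4) = 8/1 = 8*1 = 8)
a(w) = sqrt(-20 + w)
c(m, q) = 1/15 (c(m, q) = 1/(8 + 7) = 1/15)
c(-20, 19) + a(-10) = 1/15 + sqrt(-20 - 10) = 1/15 + sqrt(-30) = 1/15 + I*sqrt(30)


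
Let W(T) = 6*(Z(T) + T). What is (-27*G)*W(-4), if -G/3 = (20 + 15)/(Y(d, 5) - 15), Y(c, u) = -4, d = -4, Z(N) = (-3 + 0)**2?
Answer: -85050/19 ≈ -4476.3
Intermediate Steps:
Z(N) = 9 (Z(N) = (-3)**2 = 9)
W(T) = 54 + 6*T (W(T) = 6*(9 + T) = 54 + 6*T)
G = 105/19 (G = -3*(20 + 15)/(-4 - 15) = -105/(-19) = -105*(-1)/19 = -3*(-35/19) = 105/19 ≈ 5.5263)
(-27*G)*W(-4) = (-27*105/19)*(54 + 6*(-4)) = -2835*(54 - 24)/19 = -2835/19*30 = -85050/19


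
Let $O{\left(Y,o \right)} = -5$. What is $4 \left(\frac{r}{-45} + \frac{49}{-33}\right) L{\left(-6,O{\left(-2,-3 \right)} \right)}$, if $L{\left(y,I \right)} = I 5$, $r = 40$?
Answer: $\frac{23500}{99} \approx 237.37$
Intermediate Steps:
$L{\left(y,I \right)} = 5 I$
$4 \left(\frac{r}{-45} + \frac{49}{-33}\right) L{\left(-6,O{\left(-2,-3 \right)} \right)} = 4 \left(\frac{40}{-45} + \frac{49}{-33}\right) 5 \left(-5\right) = 4 \left(40 \left(- \frac{1}{45}\right) + 49 \left(- \frac{1}{33}\right)\right) \left(-25\right) = 4 \left(- \frac{8}{9} - \frac{49}{33}\right) \left(-25\right) = 4 \left(- \frac{235}{99}\right) \left(-25\right) = \left(- \frac{940}{99}\right) \left(-25\right) = \frac{23500}{99}$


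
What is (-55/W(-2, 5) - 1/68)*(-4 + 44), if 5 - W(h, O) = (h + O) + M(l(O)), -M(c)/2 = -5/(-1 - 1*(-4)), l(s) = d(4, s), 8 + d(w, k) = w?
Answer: 28040/17 ≈ 1649.4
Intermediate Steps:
d(w, k) = -8 + w
l(s) = -4 (l(s) = -8 + 4 = -4)
M(c) = 10/3 (M(c) = -(-10)/(-1 - 1*(-4)) = -(-10)/(-1 + 4) = -(-10)/3 = -2*(-5/3) = 10/3)
W(h, O) = 5/3 - O - h (W(h, O) = 5 - ((h + O) + 10/3) = 5 - ((O + h) + 10/3) = 5 - (10/3 + O + h) = 5 + (-10/3 - O - h) = 5/3 - O - h)
(-55/W(-2, 5) - 1/68)*(-4 + 44) = (-55/(5/3 - 1*5 - 1*(-2)) - 1/68)*(-4 + 44) = (-55/(5/3 - 5 + 2) - 1*1/68)*40 = (-55/(-4/3) - 1/68)*40 = (-55*(-¾) - 1/68)*40 = (165/4 - 1/68)*40 = (701/17)*40 = 28040/17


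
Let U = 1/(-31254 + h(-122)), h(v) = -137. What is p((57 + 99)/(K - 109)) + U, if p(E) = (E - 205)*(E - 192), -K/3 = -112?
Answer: 63226095080363/1617546839 ≈ 39088.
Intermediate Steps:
K = 336 (K = -3*(-112) = 336)
p(E) = (-205 + E)*(-192 + E)
U = -1/31391 (U = 1/(-31254 - 137) = 1/(-31391) = -1/31391 ≈ -3.1856e-5)
p((57 + 99)/(K - 109)) + U = (39360 + ((57 + 99)/(336 - 109))² - 397*(57 + 99)/(336 - 109)) - 1/31391 = (39360 + (156/227)² - 61932/227) - 1/31391 = (39360 + (156*(1/227))² - 61932/227) - 1/31391 = (39360 + (156/227)² - 397*156/227) - 1/31391 = (39360 + 24336/51529 - 61932/227) - 1/31391 = 2014147212/51529 - 1/31391 = 63226095080363/1617546839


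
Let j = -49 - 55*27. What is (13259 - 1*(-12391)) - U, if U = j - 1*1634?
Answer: 28818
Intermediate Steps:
j = -1534 (j = -49 - 1485 = -1534)
U = -3168 (U = -1534 - 1*1634 = -1534 - 1634 = -3168)
(13259 - 1*(-12391)) - U = (13259 - 1*(-12391)) - 1*(-3168) = (13259 + 12391) + 3168 = 25650 + 3168 = 28818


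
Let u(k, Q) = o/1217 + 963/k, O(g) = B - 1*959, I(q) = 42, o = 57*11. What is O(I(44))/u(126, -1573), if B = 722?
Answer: -4038006/138997 ≈ -29.051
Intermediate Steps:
o = 627
O(g) = -237 (O(g) = 722 - 1*959 = 722 - 959 = -237)
u(k, Q) = 627/1217 + 963/k
O(I(44))/u(126, -1573) = -237/(627/1217 + 963/126) = -237/(627/1217 + 963*(1/126)) = -237/(627/1217 + 107/14) = -237/138997/17038 = -237*17038/138997 = -4038006/138997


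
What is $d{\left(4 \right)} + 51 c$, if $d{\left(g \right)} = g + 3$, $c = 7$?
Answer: $364$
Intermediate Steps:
$d{\left(g \right)} = 3 + g$
$d{\left(4 \right)} + 51 c = \left(3 + 4\right) + 51 \cdot 7 = 7 + 357 = 364$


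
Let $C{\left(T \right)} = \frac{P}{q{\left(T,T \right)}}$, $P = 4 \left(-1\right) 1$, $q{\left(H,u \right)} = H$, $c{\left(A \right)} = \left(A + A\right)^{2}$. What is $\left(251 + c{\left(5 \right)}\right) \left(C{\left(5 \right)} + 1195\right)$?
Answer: $\frac{2095821}{5} \approx 4.1916 \cdot 10^{5}$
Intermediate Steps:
$c{\left(A \right)} = 4 A^{2}$ ($c{\left(A \right)} = \left(2 A\right)^{2} = 4 A^{2}$)
$P = -4$ ($P = \left(-4\right) 1 = -4$)
$C{\left(T \right)} = - \frac{4}{T}$
$\left(251 + c{\left(5 \right)}\right) \left(C{\left(5 \right)} + 1195\right) = \left(251 + 4 \cdot 5^{2}\right) \left(- \frac{4}{5} + 1195\right) = \left(251 + 4 \cdot 25\right) \left(\left(-4\right) \frac{1}{5} + 1195\right) = \left(251 + 100\right) \left(- \frac{4}{5} + 1195\right) = 351 \cdot \frac{5971}{5} = \frac{2095821}{5}$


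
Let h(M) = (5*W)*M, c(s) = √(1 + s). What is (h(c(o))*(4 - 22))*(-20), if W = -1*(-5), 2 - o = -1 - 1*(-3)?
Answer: 9000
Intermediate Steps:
o = 0 (o = 2 - (-1 - 1*(-3)) = 2 - (-1 + 3) = 2 - 1*2 = 2 - 2 = 0)
W = 5
h(M) = 25*M (h(M) = (5*5)*M = 25*M)
(h(c(o))*(4 - 22))*(-20) = ((25*√(1 + 0))*(4 - 22))*(-20) = ((25*√1)*(-18))*(-20) = ((25*1)*(-18))*(-20) = (25*(-18))*(-20) = -450*(-20) = 9000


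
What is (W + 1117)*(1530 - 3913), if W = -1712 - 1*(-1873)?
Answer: -3045474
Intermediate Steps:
W = 161 (W = -1712 + 1873 = 161)
(W + 1117)*(1530 - 3913) = (161 + 1117)*(1530 - 3913) = 1278*(-2383) = -3045474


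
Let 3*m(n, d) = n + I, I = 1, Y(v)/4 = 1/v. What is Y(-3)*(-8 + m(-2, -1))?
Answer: 100/9 ≈ 11.111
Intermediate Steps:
Y(v) = 4/v
m(n, d) = 1/3 + n/3 (m(n, d) = (n + 1)/3 = (1 + n)/3 = 1/3 + n/3)
Y(-3)*(-8 + m(-2, -1)) = (4/(-3))*(-8 + (1/3 + (1/3)*(-2))) = (4*(-1/3))*(-8 + (1/3 - 2/3)) = -4*(-8 - 1/3)/3 = -4/3*(-25/3) = 100/9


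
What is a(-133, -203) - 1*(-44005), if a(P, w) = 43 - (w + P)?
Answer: 44384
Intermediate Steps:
a(P, w) = 43 - P - w (a(P, w) = 43 - (P + w) = 43 + (-P - w) = 43 - P - w)
a(-133, -203) - 1*(-44005) = (43 - 1*(-133) - 1*(-203)) - 1*(-44005) = (43 + 133 + 203) + 44005 = 379 + 44005 = 44384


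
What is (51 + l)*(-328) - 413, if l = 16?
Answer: -22389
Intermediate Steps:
(51 + l)*(-328) - 413 = (51 + 16)*(-328) - 413 = 67*(-328) - 413 = -21976 - 413 = -22389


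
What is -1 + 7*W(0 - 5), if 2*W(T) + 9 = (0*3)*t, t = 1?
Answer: -65/2 ≈ -32.500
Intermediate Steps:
W(T) = -9/2 (W(T) = -9/2 + ((0*3)*1)/2 = -9/2 + (0*1)/2 = -9/2 + (½)*0 = -9/2 + 0 = -9/2)
-1 + 7*W(0 - 5) = -1 + 7*(-9/2) = -1 - 63/2 = -65/2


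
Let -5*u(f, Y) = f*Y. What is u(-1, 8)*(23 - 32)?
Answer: -72/5 ≈ -14.400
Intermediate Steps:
u(f, Y) = -Y*f/5 (u(f, Y) = -f*Y/5 = -Y*f/5)
u(-1, 8)*(23 - 32) = (-1/5*8*(-1))*(23 - 32) = (8/5)*(-9) = -72/5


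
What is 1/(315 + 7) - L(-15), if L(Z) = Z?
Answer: 4831/322 ≈ 15.003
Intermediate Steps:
1/(315 + 7) - L(-15) = 1/(315 + 7) - 1*(-15) = 1/322 + 15 = 4831/322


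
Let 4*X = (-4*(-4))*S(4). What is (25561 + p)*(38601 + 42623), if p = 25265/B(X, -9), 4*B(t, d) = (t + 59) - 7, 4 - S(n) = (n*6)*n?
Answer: 161965042096/79 ≈ 2.0502e+9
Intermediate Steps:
S(n) = 4 - 6*n² (S(n) = 4 - n*6*n = 4 - 6*n*n = 4 - 6*n²)
X = -368 (X = ((-4*(-4))*(4 - 6*4²))/4 = (16*(4 - 6*16))/4 = (16*(4 - 96))/4 = (16*(-92))/4 = (¼)*(-1472) = -368)
B(t, d) = 13 + t/4 (B(t, d) = ((t + 59) - 7)/4 = ((59 + t) - 7)/4 = (52 + t)/4 = 13 + t/4)
p = -25265/79 (p = 25265/(13 + (¼)*(-368)) = 25265/(13 - 92) = 25265/(-79) = 25265*(-1/79) = -25265/79 ≈ -319.81)
(25561 + p)*(38601 + 42623) = (25561 - 25265/79)*(38601 + 42623) = (1994054/79)*81224 = 161965042096/79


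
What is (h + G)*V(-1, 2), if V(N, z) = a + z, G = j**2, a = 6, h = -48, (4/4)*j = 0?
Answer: -384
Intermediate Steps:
j = 0
G = 0 (G = 0**2 = 0)
V(N, z) = 6 + z
(h + G)*V(-1, 2) = (-48 + 0)*(6 + 2) = -48*8 = -384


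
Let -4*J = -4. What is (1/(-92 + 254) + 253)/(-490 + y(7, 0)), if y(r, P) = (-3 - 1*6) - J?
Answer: -40987/81000 ≈ -0.50601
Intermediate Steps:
J = 1 (J = -¼*(-4) = 1)
y(r, P) = -10 (y(r, P) = (-3 - 1*6) - 1*1 = (-3 - 6) - 1 = -9 - 1 = -10)
(1/(-92 + 254) + 253)/(-490 + y(7, 0)) = (1/(-92 + 254) + 253)/(-490 - 10) = (1/162 + 253)/(-500) = (1/162 + 253)*(-1/500) = (40987/162)*(-1/500) = -40987/81000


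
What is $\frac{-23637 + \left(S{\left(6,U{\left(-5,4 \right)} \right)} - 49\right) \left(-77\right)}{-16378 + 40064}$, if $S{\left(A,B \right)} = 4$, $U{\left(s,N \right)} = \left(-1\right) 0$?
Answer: $- \frac{10086}{11843} \approx -0.85164$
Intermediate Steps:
$U{\left(s,N \right)} = 0$
$\frac{-23637 + \left(S{\left(6,U{\left(-5,4 \right)} \right)} - 49\right) \left(-77\right)}{-16378 + 40064} = \frac{-23637 + \left(4 - 49\right) \left(-77\right)}{-16378 + 40064} = \frac{-23637 - -3465}{23686} = \left(-23637 + 3465\right) \frac{1}{23686} = \left(-20172\right) \frac{1}{23686} = - \frac{10086}{11843}$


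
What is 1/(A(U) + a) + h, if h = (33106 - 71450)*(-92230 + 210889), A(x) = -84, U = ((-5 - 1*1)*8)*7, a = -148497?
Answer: -676022852072377/148581 ≈ -4.5499e+9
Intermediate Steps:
U = -336 (U = ((-5 - 1)*8)*7 = -6*8*7 = -48*7 = -336)
h = -4549860696 (h = -38344*118659 = -4549860696)
1/(A(U) + a) + h = 1/(-84 - 148497) - 4549860696 = 1/(-148581) - 4549860696 = -1/148581 - 4549860696 = -676022852072377/148581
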